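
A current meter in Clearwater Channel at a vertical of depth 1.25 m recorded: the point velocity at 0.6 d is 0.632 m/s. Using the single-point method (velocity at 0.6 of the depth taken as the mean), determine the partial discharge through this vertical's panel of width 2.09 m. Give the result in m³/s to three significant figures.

1.65 m³/s

v̄ = v₀.₆ = 0.632 m/s
q = v̄ × d × w = 0.6320 × 1.25 × 2.09 = 1.651 m³/s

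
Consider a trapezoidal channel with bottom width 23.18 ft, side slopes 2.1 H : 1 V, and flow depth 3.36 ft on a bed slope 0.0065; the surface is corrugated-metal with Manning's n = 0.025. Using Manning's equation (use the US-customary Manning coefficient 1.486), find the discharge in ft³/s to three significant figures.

925 ft³/s

A = (b + z·y)·y = (23.18 + 2.1×3.36)×3.36 = 101.6 ft²
P = b + 2y√(1+z²) = 23.18 + 2×3.36×√(1+2.1²) = 38.81 ft
R = A/P = 101.6/38.81 = 2.618 ft
Q = (1.486/n)·A·R^(2/3)·S^(1/2) = (1.486/0.025) × 101.6 × 2.618^(2/3) × 0.0065^(1/2) = 924.7 ft³/s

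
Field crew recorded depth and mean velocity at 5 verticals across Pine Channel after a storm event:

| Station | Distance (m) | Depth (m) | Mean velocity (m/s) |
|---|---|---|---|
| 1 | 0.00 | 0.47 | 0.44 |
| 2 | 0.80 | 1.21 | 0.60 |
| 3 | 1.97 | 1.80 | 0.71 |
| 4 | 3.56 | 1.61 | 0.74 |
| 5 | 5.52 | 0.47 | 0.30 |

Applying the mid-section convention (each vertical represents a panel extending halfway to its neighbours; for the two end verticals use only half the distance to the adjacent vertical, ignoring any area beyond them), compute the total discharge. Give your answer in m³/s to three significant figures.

4.81 m³/s

w_1 = (0.80 − 0.00)/2 = 0.4 m; q_1 = 0.44 × 0.47 × 0.4 = 0.08272 m³/s
w_2 = (1.97 − 0.00)/2 = 0.985 m; q_2 = 0.60 × 1.21 × 0.985 = 0.7151 m³/s
w_3 = (3.56 − 0.80)/2 = 1.38 m; q_3 = 0.71 × 1.80 × 1.38 = 1.764 m³/s
w_4 = (5.52 − 1.97)/2 = 1.775 m; q_4 = 0.74 × 1.61 × 1.775 = 2.115 m³/s
w_5 = (5.52 − 3.56)/2 = 0.98 m; q_5 = 0.30 × 0.47 × 0.98 = 0.1382 m³/s
Q = Σ qᵢ = 4.814 m³/s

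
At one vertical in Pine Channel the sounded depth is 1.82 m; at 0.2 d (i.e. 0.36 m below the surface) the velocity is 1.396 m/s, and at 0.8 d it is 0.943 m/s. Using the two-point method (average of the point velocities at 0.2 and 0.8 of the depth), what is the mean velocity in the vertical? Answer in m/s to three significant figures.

v̄ = (1.396 + 0.943) / 2 = 1.170 m/s

1.17 m/s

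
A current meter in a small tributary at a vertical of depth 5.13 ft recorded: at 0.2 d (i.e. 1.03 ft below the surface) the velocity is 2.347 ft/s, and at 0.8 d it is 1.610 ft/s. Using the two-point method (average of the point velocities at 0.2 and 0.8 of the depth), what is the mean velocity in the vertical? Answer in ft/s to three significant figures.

v̄ = (2.347 + 1.610) / 2 = 1.979 ft/s

1.98 ft/s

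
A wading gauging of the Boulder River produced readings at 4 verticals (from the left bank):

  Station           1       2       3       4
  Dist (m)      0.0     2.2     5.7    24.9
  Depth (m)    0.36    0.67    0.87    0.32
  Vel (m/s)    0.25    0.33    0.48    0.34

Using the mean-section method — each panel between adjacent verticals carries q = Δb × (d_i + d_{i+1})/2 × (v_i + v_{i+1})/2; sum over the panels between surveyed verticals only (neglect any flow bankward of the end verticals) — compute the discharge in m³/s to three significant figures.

Panel 1-2: Δb = 2.2 m, d̄ = (0.36+0.67)/2 = 0.515, v̄ = (0.25+0.33)/2 = 0.29 → q = 2.2×0.515×0.29 = 0.3286 m³/s
Panel 2-3: Δb = 3.5 m, d̄ = (0.67+0.87)/2 = 0.77, v̄ = (0.33+0.48)/2 = 0.405 → q = 3.5×0.77×0.405 = 1.091 m³/s
Panel 3-4: Δb = 19.2 m, d̄ = (0.87+0.32)/2 = 0.595, v̄ = (0.48+0.34)/2 = 0.41 → q = 19.2×0.595×0.41 = 4.684 m³/s
Q = Σ q = 6.104 m³/s

6.10 m³/s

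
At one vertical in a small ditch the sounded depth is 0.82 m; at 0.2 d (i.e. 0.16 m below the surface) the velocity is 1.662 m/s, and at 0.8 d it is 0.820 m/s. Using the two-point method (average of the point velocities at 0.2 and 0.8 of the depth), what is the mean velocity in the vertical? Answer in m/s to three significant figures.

1.24 m/s

v̄ = (1.662 + 0.820) / 2 = 1.241 m/s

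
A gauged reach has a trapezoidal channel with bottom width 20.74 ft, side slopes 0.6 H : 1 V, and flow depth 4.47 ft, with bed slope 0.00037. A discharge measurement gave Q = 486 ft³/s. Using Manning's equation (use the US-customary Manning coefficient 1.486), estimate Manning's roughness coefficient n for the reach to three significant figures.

A = (b + z·y)·y = (20.74 + 0.6×4.47)×4.47 = 104.7 ft²
P = b + 2y√(1+z²) = 20.74 + 2×4.47×√(1+0.6²) = 31.17 ft
R = A/P = 104.7/31.17 = 3.359 ft
n = (1.486/Q)·A·R^(2/3)·S^(1/2) = (1.486/486) × 104.7 × 2.243 × 0.01924 = 0.01381

0.0138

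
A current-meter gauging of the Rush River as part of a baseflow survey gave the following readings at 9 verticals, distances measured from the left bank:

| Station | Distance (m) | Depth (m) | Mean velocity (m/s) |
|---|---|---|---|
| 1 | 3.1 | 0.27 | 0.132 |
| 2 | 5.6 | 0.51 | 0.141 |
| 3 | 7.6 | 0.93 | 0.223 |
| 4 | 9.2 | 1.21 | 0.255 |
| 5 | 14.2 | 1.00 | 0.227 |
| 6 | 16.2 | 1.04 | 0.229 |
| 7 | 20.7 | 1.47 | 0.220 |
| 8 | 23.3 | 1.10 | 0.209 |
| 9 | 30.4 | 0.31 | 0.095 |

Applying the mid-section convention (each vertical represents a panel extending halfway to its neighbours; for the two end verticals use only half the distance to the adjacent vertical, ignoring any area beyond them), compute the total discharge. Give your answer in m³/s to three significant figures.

5.53 m³/s

w_1 = (5.6 − 3.1)/2 = 1.25 m; q_1 = 0.132 × 0.27 × 1.25 = 0.04455 m³/s
w_2 = (7.6 − 3.1)/2 = 2.25 m; q_2 = 0.141 × 0.51 × 2.25 = 0.1618 m³/s
w_3 = (9.2 − 5.6)/2 = 1.8 m; q_3 = 0.223 × 0.93 × 1.8 = 0.3733 m³/s
w_4 = (14.2 − 7.6)/2 = 3.3 m; q_4 = 0.255 × 1.21 × 3.3 = 1.018 m³/s
w_5 = (16.2 − 9.2)/2 = 3.5 m; q_5 = 0.227 × 1.00 × 3.5 = 0.7945 m³/s
w_6 = (20.7 − 14.2)/2 = 3.25 m; q_6 = 0.229 × 1.04 × 3.25 = 0.7740 m³/s
w_7 = (23.3 − 16.2)/2 = 3.55 m; q_7 = 0.220 × 1.47 × 3.55 = 1.148 m³/s
w_8 = (30.4 − 20.7)/2 = 4.85 m; q_8 = 0.209 × 1.10 × 4.85 = 1.115 m³/s
w_9 = (30.4 − 23.3)/2 = 3.55 m; q_9 = 0.095 × 0.31 × 3.55 = 0.1045 m³/s
Q = Σ qᵢ = 5.534 m³/s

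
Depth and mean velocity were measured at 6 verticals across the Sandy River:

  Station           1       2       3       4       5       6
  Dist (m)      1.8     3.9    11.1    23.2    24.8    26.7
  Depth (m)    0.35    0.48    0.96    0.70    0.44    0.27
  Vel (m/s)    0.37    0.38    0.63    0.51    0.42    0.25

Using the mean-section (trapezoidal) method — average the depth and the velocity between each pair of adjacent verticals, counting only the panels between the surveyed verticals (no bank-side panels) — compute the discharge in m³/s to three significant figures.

Panel 1-2: Δb = 2.1 m, d̄ = (0.35+0.48)/2 = 0.415, v̄ = (0.37+0.38)/2 = 0.375 → q = 2.1×0.415×0.375 = 0.3268 m³/s
Panel 2-3: Δb = 7.2 m, d̄ = (0.48+0.96)/2 = 0.72, v̄ = (0.38+0.63)/2 = 0.505 → q = 7.2×0.72×0.505 = 2.618 m³/s
Panel 3-4: Δb = 12.1 m, d̄ = (0.96+0.70)/2 = 0.83, v̄ = (0.63+0.51)/2 = 0.57 → q = 12.1×0.83×0.57 = 5.725 m³/s
Panel 4-5: Δb = 1.6 m, d̄ = (0.70+0.44)/2 = 0.57, v̄ = (0.51+0.42)/2 = 0.465 → q = 1.6×0.57×0.465 = 0.4241 m³/s
Panel 5-6: Δb = 1.9 m, d̄ = (0.44+0.27)/2 = 0.355, v̄ = (0.42+0.25)/2 = 0.335 → q = 1.9×0.355×0.335 = 0.2260 m³/s
Q = Σ q = 9.319 m³/s

9.32 m³/s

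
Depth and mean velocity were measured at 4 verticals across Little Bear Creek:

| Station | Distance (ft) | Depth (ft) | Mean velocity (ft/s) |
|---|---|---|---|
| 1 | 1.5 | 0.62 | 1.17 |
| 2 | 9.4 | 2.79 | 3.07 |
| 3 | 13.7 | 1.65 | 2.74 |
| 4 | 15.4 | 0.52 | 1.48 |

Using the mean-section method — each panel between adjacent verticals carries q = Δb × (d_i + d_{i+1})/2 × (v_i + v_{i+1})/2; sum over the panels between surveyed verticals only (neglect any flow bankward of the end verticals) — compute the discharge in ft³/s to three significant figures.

60.2 ft³/s

Panel 1-2: Δb = 7.9 ft, d̄ = (0.62+2.79)/2 = 1.705, v̄ = (1.17+3.07)/2 = 2.12 → q = 7.9×1.705×2.12 = 28.56 ft³/s
Panel 2-3: Δb = 4.3 ft, d̄ = (2.79+1.65)/2 = 2.22, v̄ = (3.07+2.74)/2 = 2.905 → q = 4.3×2.22×2.905 = 27.73 ft³/s
Panel 3-4: Δb = 1.7 ft, d̄ = (1.65+0.52)/2 = 1.085, v̄ = (2.74+1.48)/2 = 2.11 → q = 1.7×1.085×2.11 = 3.892 ft³/s
Q = Σ q = 60.18 ft³/s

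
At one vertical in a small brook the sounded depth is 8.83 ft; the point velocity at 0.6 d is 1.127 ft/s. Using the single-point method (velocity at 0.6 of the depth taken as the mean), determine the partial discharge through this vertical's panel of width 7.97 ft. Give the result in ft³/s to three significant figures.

v̄ = v₀.₆ = 1.127 ft/s
q = v̄ × d × w = 1.127 × 8.83 × 7.97 = 79.31 ft³/s

79.3 ft³/s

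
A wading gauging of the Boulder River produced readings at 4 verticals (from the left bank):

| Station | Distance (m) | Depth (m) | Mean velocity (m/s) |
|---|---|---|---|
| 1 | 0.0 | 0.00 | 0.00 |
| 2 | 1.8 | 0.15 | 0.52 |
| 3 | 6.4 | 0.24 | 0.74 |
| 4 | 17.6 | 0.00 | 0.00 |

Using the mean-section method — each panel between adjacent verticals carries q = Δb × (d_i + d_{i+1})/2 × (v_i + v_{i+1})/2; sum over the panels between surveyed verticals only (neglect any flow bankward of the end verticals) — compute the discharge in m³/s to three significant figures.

1.10 m³/s

Panel 1-2: Δb = 1.8 m, d̄ = (0.00+0.15)/2 = 0.075, v̄ = (0.00+0.52)/2 = 0.26 → q = 1.8×0.075×0.26 = 0.03510 m³/s
Panel 2-3: Δb = 4.6 m, d̄ = (0.15+0.24)/2 = 0.195, v̄ = (0.52+0.74)/2 = 0.63 → q = 4.6×0.195×0.63 = 0.5651 m³/s
Panel 3-4: Δb = 11.2 m, d̄ = (0.24+0.00)/2 = 0.12, v̄ = (0.74+0.00)/2 = 0.37 → q = 11.2×0.12×0.37 = 0.4973 m³/s
Q = Σ q = 1.097 m³/s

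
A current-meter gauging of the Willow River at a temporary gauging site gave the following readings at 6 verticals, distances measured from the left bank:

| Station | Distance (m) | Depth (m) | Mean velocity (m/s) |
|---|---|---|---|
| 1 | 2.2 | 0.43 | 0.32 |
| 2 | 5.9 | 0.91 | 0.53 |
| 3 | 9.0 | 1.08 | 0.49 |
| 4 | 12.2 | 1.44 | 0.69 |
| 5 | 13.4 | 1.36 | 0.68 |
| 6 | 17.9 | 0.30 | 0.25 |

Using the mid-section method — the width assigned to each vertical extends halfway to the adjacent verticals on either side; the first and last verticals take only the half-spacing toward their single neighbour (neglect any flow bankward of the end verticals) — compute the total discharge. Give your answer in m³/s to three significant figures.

w_1 = (5.9 − 2.2)/2 = 1.85 m; q_1 = 0.32 × 0.43 × 1.85 = 0.2546 m³/s
w_2 = (9.0 − 2.2)/2 = 3.4 m; q_2 = 0.53 × 0.91 × 3.4 = 1.640 m³/s
w_3 = (12.2 − 5.9)/2 = 3.15 m; q_3 = 0.49 × 1.08 × 3.15 = 1.667 m³/s
w_4 = (13.4 − 9.0)/2 = 2.2 m; q_4 = 0.69 × 1.44 × 2.2 = 2.186 m³/s
w_5 = (17.9 − 12.2)/2 = 2.85 m; q_5 = 0.68 × 1.36 × 2.85 = 2.636 m³/s
w_6 = (17.9 − 13.4)/2 = 2.25 m; q_6 = 0.25 × 0.30 × 2.25 = 0.1688 m³/s
Q = Σ qᵢ = 8.552 m³/s

8.55 m³/s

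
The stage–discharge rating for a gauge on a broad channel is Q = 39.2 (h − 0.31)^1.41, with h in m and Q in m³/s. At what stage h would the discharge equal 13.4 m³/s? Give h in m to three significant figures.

0.777 m

h − h₀ = (Q/C)^(1/b) = (13.4/39.2)^(1/1.41) = 0.4671 m
h = 0.31 + 0.4671 = 0.7771 m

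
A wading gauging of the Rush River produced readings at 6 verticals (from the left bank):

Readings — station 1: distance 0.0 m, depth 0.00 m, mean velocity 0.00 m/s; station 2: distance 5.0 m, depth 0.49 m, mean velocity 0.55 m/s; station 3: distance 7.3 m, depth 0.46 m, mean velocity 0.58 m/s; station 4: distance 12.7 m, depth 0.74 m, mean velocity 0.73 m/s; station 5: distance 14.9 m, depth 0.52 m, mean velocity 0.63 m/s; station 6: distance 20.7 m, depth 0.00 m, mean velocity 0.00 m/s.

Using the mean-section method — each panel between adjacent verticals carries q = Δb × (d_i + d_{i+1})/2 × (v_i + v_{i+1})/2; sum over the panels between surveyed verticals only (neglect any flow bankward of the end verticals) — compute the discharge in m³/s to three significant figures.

4.49 m³/s

Panel 1-2: Δb = 5 m, d̄ = (0.00+0.49)/2 = 0.245, v̄ = (0.00+0.55)/2 = 0.275 → q = 5×0.245×0.275 = 0.3369 m³/s
Panel 2-3: Δb = 2.3 m, d̄ = (0.49+0.46)/2 = 0.475, v̄ = (0.55+0.58)/2 = 0.565 → q = 2.3×0.475×0.565 = 0.6173 m³/s
Panel 3-4: Δb = 5.4 m, d̄ = (0.46+0.74)/2 = 0.6, v̄ = (0.58+0.73)/2 = 0.655 → q = 5.4×0.6×0.655 = 2.122 m³/s
Panel 4-5: Δb = 2.2 m, d̄ = (0.74+0.52)/2 = 0.63, v̄ = (0.73+0.63)/2 = 0.68 → q = 2.2×0.63×0.68 = 0.9425 m³/s
Panel 5-6: Δb = 5.8 m, d̄ = (0.52+0.00)/2 = 0.26, v̄ = (0.63+0.00)/2 = 0.315 → q = 5.8×0.26×0.315 = 0.4750 m³/s
Q = Σ q = 4.494 m³/s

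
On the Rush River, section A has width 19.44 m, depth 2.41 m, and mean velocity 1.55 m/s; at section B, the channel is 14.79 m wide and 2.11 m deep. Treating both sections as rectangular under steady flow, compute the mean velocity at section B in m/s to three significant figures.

Q = A₁V₁ = (19.44×2.41) × 1.55 = 72.62 m³/s
A₂ = 14.79 × 2.11 = 31.21 m²
V₂ = Q/A₂ = 72.62/31.21 = 2.327 m/s

2.33 m/s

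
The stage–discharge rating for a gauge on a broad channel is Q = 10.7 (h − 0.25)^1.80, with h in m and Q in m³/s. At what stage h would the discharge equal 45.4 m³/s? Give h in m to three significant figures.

h − h₀ = (Q/C)^(1/b) = (45.4/10.7)^(1/1.80) = 2.232 m
h = 0.25 + 2.232 = 2.482 m

2.48 m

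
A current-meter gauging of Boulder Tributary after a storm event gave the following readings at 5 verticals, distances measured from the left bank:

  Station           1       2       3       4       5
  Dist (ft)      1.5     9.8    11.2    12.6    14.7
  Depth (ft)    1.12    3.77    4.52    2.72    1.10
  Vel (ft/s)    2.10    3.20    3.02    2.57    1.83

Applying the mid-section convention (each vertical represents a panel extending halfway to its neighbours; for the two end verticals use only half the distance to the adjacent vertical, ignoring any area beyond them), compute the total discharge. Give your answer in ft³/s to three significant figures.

102 ft³/s

w_1 = (9.8 − 1.5)/2 = 4.15 ft; q_1 = 2.10 × 1.12 × 4.15 = 9.761 ft³/s
w_2 = (11.2 − 1.5)/2 = 4.85 ft; q_2 = 3.20 × 3.77 × 4.85 = 58.51 ft³/s
w_3 = (12.6 − 9.8)/2 = 1.4 ft; q_3 = 3.02 × 4.52 × 1.4 = 19.11 ft³/s
w_4 = (14.7 − 11.2)/2 = 1.75 ft; q_4 = 2.57 × 2.72 × 1.75 = 12.23 ft³/s
w_5 = (14.7 − 12.6)/2 = 1.05 ft; q_5 = 1.83 × 1.10 × 1.05 = 2.114 ft³/s
Q = Σ qᵢ = 101.7 ft³/s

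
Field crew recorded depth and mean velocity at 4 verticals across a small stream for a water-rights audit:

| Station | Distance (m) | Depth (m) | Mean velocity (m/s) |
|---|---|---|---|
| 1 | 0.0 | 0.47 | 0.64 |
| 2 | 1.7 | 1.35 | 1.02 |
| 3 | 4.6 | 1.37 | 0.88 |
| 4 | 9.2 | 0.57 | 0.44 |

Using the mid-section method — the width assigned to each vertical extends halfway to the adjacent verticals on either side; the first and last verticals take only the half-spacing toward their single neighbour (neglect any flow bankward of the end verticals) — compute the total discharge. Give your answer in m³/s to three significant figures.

8.52 m³/s

w_1 = (1.7 − 0.0)/2 = 0.85 m; q_1 = 0.64 × 0.47 × 0.85 = 0.2557 m³/s
w_2 = (4.6 − 0.0)/2 = 2.3 m; q_2 = 1.02 × 1.35 × 2.3 = 3.167 m³/s
w_3 = (9.2 − 1.7)/2 = 3.75 m; q_3 = 0.88 × 1.37 × 3.75 = 4.521 m³/s
w_4 = (9.2 − 4.6)/2 = 2.3 m; q_4 = 0.44 × 0.57 × 2.3 = 0.5768 m³/s
Q = Σ qᵢ = 8.521 m³/s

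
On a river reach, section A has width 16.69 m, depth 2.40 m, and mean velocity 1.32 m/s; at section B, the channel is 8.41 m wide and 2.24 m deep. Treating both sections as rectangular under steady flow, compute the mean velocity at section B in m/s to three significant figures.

2.81 m/s

Q = A₁V₁ = (16.69×2.40) × 1.32 = 52.87 m³/s
A₂ = 8.41 × 2.24 = 18.84 m²
V₂ = Q/A₂ = 52.87/18.84 = 2.807 m/s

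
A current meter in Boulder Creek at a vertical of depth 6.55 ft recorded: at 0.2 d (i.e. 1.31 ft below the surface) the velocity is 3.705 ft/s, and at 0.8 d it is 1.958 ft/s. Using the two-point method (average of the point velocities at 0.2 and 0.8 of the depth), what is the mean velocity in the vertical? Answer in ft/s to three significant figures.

v̄ = (3.705 + 1.958) / 2 = 2.832 ft/s

2.83 ft/s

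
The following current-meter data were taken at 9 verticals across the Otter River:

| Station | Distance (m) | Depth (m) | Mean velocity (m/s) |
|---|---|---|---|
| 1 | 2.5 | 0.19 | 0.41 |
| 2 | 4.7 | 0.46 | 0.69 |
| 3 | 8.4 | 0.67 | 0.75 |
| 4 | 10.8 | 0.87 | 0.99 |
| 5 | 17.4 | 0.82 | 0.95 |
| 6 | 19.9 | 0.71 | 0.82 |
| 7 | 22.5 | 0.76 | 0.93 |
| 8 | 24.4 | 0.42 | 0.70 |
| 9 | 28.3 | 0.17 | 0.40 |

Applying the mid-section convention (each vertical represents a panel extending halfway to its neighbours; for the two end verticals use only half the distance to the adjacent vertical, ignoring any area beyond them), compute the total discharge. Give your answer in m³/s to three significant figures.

14.0 m³/s

w_1 = (4.7 − 2.5)/2 = 1.1 m; q_1 = 0.41 × 0.19 × 1.1 = 0.08569 m³/s
w_2 = (8.4 − 2.5)/2 = 2.95 m; q_2 = 0.69 × 0.46 × 2.95 = 0.9363 m³/s
w_3 = (10.8 − 4.7)/2 = 3.05 m; q_3 = 0.75 × 0.67 × 3.05 = 1.533 m³/s
w_4 = (17.4 − 8.4)/2 = 4.5 m; q_4 = 0.99 × 0.87 × 4.5 = 3.876 m³/s
w_5 = (19.9 − 10.8)/2 = 4.55 m; q_5 = 0.95 × 0.82 × 4.55 = 3.544 m³/s
w_6 = (22.5 − 17.4)/2 = 2.55 m; q_6 = 0.82 × 0.71 × 2.55 = 1.485 m³/s
w_7 = (24.4 − 19.9)/2 = 2.25 m; q_7 = 0.93 × 0.76 × 2.25 = 1.590 m³/s
w_8 = (28.3 − 22.5)/2 = 2.9 m; q_8 = 0.70 × 0.42 × 2.9 = 0.8526 m³/s
w_9 = (28.3 − 24.4)/2 = 1.95 m; q_9 = 0.40 × 0.17 × 1.95 = 0.1326 m³/s
Q = Σ qᵢ = 14.04 m³/s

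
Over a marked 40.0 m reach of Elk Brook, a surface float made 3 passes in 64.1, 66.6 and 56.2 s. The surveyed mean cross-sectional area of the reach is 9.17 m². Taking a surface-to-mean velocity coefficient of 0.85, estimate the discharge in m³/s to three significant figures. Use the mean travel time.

t̄ = (64.1 + 66.6 + 56.2) / 3 = 62.3 s
v_surface = L / t̄ = 40.0 / 62.3 = 0.6421 m/s
v_mean = 0.85 × 0.6421 = 0.5457 m/s
Q = A × v_mean = 9.17 × 0.5457 = 5.004 m³/s

5.00 m³/s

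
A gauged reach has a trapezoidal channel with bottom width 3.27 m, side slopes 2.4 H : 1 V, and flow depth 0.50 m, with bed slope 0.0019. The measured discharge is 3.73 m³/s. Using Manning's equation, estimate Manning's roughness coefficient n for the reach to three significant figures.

A = (b + z·y)·y = (3.27 + 2.4×0.50)×0.50 = 2.235 m²
P = b + 2y√(1+z²) = 3.27 + 2×0.50×√(1+2.4²) = 5.870 m
R = A/P = 2.235/5.870 = 0.3807 m
n = (1/Q)·A·R^(2/3)·S^(1/2) = (1/3.73) × 2.235 × 0.5253 × 0.04359 = 0.01372

0.0137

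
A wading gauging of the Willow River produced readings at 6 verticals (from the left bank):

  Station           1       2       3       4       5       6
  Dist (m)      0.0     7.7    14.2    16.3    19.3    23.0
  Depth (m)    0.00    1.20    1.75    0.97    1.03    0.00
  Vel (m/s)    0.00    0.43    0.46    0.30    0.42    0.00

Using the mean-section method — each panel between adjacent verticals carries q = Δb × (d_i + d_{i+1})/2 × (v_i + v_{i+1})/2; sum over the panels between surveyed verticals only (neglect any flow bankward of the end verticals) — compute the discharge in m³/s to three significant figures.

Panel 1-2: Δb = 7.7 m, d̄ = (0.00+1.20)/2 = 0.6, v̄ = (0.00+0.43)/2 = 0.215 → q = 7.7×0.6×0.215 = 0.9933 m³/s
Panel 2-3: Δb = 6.5 m, d̄ = (1.20+1.75)/2 = 1.475, v̄ = (0.43+0.46)/2 = 0.445 → q = 6.5×1.475×0.445 = 4.266 m³/s
Panel 3-4: Δb = 2.1 m, d̄ = (1.75+0.97)/2 = 1.36, v̄ = (0.46+0.30)/2 = 0.38 → q = 2.1×1.36×0.38 = 1.085 m³/s
Panel 4-5: Δb = 3 m, d̄ = (0.97+1.03)/2 = 1, v̄ = (0.30+0.42)/2 = 0.36 → q = 3×1×0.36 = 1.080 m³/s
Panel 5-6: Δb = 3.7 m, d̄ = (1.03+0.00)/2 = 0.515, v̄ = (0.42+0.00)/2 = 0.21 → q = 3.7×0.515×0.21 = 0.4002 m³/s
Q = Σ q = 7.825 m³/s

7.83 m³/s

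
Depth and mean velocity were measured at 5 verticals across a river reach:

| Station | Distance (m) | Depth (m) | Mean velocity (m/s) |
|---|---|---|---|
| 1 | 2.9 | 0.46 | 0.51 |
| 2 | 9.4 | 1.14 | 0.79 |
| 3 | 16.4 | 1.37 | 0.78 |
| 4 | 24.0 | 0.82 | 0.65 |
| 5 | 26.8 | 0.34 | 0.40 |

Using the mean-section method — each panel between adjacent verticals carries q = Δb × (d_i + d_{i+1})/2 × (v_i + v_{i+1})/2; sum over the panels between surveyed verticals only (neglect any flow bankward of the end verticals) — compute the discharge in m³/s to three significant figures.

Panel 1-2: Δb = 6.5 m, d̄ = (0.46+1.14)/2 = 0.8, v̄ = (0.51+0.79)/2 = 0.65 → q = 6.5×0.8×0.65 = 3.380 m³/s
Panel 2-3: Δb = 7 m, d̄ = (1.14+1.37)/2 = 1.255, v̄ = (0.79+0.78)/2 = 0.785 → q = 7×1.255×0.785 = 6.896 m³/s
Panel 3-4: Δb = 7.6 m, d̄ = (1.37+0.82)/2 = 1.095, v̄ = (0.78+0.65)/2 = 0.715 → q = 7.6×1.095×0.715 = 5.950 m³/s
Panel 4-5: Δb = 2.8 m, d̄ = (0.82+0.34)/2 = 0.58, v̄ = (0.65+0.40)/2 = 0.525 → q = 2.8×0.58×0.525 = 0.8526 m³/s
Q = Σ q = 17.08 m³/s

17.1 m³/s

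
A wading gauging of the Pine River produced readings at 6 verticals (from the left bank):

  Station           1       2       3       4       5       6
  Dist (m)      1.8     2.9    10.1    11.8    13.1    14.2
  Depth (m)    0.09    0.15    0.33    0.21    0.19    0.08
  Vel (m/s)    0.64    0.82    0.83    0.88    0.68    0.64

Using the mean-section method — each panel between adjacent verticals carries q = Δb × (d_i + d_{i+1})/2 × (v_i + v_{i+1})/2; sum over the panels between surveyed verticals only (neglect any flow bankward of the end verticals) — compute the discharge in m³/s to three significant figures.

2.22 m³/s

Panel 1-2: Δb = 1.1 m, d̄ = (0.09+0.15)/2 = 0.12, v̄ = (0.64+0.82)/2 = 0.73 → q = 1.1×0.12×0.73 = 0.09636 m³/s
Panel 2-3: Δb = 7.2 m, d̄ = (0.15+0.33)/2 = 0.24, v̄ = (0.82+0.83)/2 = 0.825 → q = 7.2×0.24×0.825 = 1.426 m³/s
Panel 3-4: Δb = 1.7 m, d̄ = (0.33+0.21)/2 = 0.27, v̄ = (0.83+0.88)/2 = 0.855 → q = 1.7×0.27×0.855 = 0.3924 m³/s
Panel 4-5: Δb = 1.3 m, d̄ = (0.21+0.19)/2 = 0.2, v̄ = (0.88+0.68)/2 = 0.78 → q = 1.3×0.2×0.78 = 0.2028 m³/s
Panel 5-6: Δb = 1.1 m, d̄ = (0.19+0.08)/2 = 0.135, v̄ = (0.68+0.64)/2 = 0.66 → q = 1.1×0.135×0.66 = 0.09801 m³/s
Q = Σ q = 2.215 m³/s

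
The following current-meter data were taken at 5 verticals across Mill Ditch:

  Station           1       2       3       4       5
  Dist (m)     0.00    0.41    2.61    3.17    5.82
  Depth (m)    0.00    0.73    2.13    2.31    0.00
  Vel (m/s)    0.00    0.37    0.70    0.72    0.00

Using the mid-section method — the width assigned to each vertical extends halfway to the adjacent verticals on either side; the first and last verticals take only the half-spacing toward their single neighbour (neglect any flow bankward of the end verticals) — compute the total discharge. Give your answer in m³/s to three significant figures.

5.08 m³/s

w_2 = (2.61 − 0.00)/2 = 1.305 m; q_2 = 0.37 × 0.73 × 1.305 = 0.3525 m³/s
w_3 = (3.17 − 0.41)/2 = 1.38 m; q_3 = 0.70 × 2.13 × 1.38 = 2.058 m³/s
w_4 = (5.82 − 2.61)/2 = 1.605 m; q_4 = 0.72 × 2.31 × 1.605 = 2.669 m³/s
Stations 1, 5 contribute zero (depth or velocity is 0).
Q = Σ qᵢ = 5.079 m³/s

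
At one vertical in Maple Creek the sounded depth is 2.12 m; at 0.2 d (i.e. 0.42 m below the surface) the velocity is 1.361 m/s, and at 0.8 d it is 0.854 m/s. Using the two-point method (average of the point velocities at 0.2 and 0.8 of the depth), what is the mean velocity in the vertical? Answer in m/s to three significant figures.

1.11 m/s

v̄ = (1.361 + 0.854) / 2 = 1.108 m/s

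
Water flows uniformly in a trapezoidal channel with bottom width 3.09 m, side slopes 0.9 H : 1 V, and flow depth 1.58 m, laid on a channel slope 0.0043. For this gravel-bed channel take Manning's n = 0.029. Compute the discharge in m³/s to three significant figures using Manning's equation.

15.8 m³/s

A = (b + z·y)·y = (3.09 + 0.9×1.58)×1.58 = 7.129 m²
P = b + 2y√(1+z²) = 3.09 + 2×1.58×√(1+0.9²) = 7.341 m
R = A/P = 7.129/7.341 = 0.9711 m
Q = (1/n)·A·R^(2/3)·S^(1/2) = (1/0.029) × 7.129 × 0.9711^(2/3) × 0.0043^(1/2) = 15.81 m³/s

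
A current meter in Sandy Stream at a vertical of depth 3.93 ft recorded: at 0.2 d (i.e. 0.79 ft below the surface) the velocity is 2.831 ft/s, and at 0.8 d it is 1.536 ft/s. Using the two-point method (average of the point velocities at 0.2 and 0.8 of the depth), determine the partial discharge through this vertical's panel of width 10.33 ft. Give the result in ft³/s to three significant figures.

v̄ = (2.831 + 1.536) / 2 = 2.184 ft/s
q = v̄ × d × w = 2.184 × 3.93 × 10.33 = 88.64 ft³/s

88.6 ft³/s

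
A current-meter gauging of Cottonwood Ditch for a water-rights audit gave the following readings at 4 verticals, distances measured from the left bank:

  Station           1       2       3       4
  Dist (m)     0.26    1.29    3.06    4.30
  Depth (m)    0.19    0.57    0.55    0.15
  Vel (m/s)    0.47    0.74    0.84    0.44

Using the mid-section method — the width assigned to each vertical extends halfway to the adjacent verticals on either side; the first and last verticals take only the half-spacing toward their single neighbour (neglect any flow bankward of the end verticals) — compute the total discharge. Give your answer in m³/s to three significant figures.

1.37 m³/s

w_1 = (1.29 − 0.26)/2 = 0.515 m; q_1 = 0.47 × 0.19 × 0.515 = 0.04599 m³/s
w_2 = (3.06 − 0.26)/2 = 1.4 m; q_2 = 0.74 × 0.57 × 1.4 = 0.5905 m³/s
w_3 = (4.30 − 1.29)/2 = 1.505 m; q_3 = 0.84 × 0.55 × 1.505 = 0.6953 m³/s
w_4 = (4.30 − 3.06)/2 = 0.62 m; q_4 = 0.44 × 0.15 × 0.62 = 0.04092 m³/s
Q = Σ qᵢ = 1.373 m³/s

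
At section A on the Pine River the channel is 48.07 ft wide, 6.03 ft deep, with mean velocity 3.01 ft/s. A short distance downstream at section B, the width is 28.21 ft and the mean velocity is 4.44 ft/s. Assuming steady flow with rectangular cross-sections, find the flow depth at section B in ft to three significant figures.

6.97 ft

Q = A₁V₁ = (48.07×6.03) × 3.01 = 872.5 ft³/s
d₂ = Q/(b₂ V₂) = 872.5/(28.21×4.44) = 6.966 ft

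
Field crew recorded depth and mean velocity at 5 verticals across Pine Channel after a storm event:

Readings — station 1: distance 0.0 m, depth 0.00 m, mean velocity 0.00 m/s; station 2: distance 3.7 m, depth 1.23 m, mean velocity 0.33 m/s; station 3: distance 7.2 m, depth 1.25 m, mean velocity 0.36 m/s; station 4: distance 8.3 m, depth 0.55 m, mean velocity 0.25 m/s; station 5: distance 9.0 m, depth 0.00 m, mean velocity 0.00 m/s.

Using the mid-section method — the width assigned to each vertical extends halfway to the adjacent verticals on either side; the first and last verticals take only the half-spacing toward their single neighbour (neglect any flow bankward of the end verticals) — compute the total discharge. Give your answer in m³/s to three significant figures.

w_2 = (7.2 − 0.0)/2 = 3.6 m; q_2 = 0.33 × 1.23 × 3.6 = 1.461 m³/s
w_3 = (8.3 − 3.7)/2 = 2.3 m; q_3 = 0.36 × 1.25 × 2.3 = 1.035 m³/s
w_4 = (9.0 − 7.2)/2 = 0.9 m; q_4 = 0.25 × 0.55 × 0.9 = 0.1238 m³/s
Stations 1, 5 contribute zero (depth or velocity is 0).
Q = Σ qᵢ = 2.620 m³/s

2.62 m³/s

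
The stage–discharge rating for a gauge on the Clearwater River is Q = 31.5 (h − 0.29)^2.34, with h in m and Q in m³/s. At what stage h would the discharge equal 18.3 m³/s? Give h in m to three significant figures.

1.08 m

h − h₀ = (Q/C)^(1/b) = (18.3/31.5)^(1/2.34) = 0.7929 m
h = 0.29 + 0.7929 = 1.083 m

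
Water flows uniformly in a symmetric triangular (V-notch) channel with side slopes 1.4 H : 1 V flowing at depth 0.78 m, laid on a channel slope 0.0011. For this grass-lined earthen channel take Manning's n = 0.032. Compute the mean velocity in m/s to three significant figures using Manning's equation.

A = z·y² = 1.4×0.78² = 0.8518 m²
P = 2y√(1+z²) = 2×0.78×√(1+1.4²) = 2.684 m
R = A/P = 0.8518/2.684 = 0.3174 m
Q = (1/n)·A·R^(2/3)·S^(1/2) = (1/0.032) × 0.8518 × 0.3174^(2/3) × 0.0011^(1/2) = 0.4107 m³/s
V = Q/A = 0.4107/0.8518 = 0.4822 m/s

0.482 m/s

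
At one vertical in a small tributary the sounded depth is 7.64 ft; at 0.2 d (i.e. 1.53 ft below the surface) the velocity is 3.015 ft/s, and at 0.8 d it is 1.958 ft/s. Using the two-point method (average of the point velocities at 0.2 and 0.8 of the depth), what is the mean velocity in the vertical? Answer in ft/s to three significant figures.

v̄ = (3.015 + 1.958) / 2 = 2.487 ft/s

2.49 ft/s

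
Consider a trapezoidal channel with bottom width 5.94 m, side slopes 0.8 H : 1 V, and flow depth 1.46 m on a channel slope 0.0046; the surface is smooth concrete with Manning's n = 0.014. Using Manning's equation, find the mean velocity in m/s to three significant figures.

5.07 m/s

A = (b + z·y)·y = (5.94 + 0.8×1.46)×1.46 = 10.38 m²
P = b + 2y√(1+z²) = 5.94 + 2×1.46×√(1+0.8²) = 9.679 m
R = A/P = 10.38/9.679 = 1.072 m
Q = (1/n)·A·R^(2/3)·S^(1/2) = (1/0.014) × 10.38 × 1.072^(2/3) × 0.0046^(1/2) = 52.66 m³/s
V = Q/A = 52.66/10.38 = 5.075 m/s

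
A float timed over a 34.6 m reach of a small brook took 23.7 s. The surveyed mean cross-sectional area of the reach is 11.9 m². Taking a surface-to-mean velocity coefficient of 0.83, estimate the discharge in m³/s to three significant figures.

v_surface = L / t̄ = 34.6 / 23.7 = 1.460 m/s
v_mean = 0.83 × 1.460 = 1.212 m/s
Q = A × v_mean = 11.9 × 1.212 = 14.42 m³/s

14.4 m³/s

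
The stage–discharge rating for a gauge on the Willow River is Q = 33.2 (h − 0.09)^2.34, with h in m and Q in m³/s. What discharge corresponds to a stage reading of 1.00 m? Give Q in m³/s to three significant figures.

Q = 33.2 × (1.00 − 0.09)^2.34 = 33.2 × 0.91^2.34 = 26.63 m³/s

26.6 m³/s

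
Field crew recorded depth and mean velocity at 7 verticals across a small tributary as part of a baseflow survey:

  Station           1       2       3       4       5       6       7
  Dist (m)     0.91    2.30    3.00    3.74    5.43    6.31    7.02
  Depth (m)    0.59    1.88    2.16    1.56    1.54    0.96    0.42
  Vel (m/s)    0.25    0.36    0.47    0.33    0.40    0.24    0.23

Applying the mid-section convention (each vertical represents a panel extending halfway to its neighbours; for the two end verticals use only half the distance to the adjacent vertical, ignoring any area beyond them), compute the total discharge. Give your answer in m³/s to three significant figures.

w_1 = (2.30 − 0.91)/2 = 0.695 m; q_1 = 0.25 × 0.59 × 0.695 = 0.1025 m³/s
w_2 = (3.00 − 0.91)/2 = 1.045 m; q_2 = 0.36 × 1.88 × 1.045 = 0.7073 m³/s
w_3 = (3.74 − 2.30)/2 = 0.72 m; q_3 = 0.47 × 2.16 × 0.72 = 0.7309 m³/s
w_4 = (5.43 − 3.00)/2 = 1.215 m; q_4 = 0.33 × 1.56 × 1.215 = 0.6255 m³/s
w_5 = (6.31 − 3.74)/2 = 1.285 m; q_5 = 0.40 × 1.54 × 1.285 = 0.7916 m³/s
w_6 = (7.02 − 5.43)/2 = 0.795 m; q_6 = 0.24 × 0.96 × 0.795 = 0.1832 m³/s
w_7 = (7.02 − 6.31)/2 = 0.355 m; q_7 = 0.23 × 0.42 × 0.355 = 0.03429 m³/s
Q = Σ qᵢ = 3.175 m³/s

3.18 m³/s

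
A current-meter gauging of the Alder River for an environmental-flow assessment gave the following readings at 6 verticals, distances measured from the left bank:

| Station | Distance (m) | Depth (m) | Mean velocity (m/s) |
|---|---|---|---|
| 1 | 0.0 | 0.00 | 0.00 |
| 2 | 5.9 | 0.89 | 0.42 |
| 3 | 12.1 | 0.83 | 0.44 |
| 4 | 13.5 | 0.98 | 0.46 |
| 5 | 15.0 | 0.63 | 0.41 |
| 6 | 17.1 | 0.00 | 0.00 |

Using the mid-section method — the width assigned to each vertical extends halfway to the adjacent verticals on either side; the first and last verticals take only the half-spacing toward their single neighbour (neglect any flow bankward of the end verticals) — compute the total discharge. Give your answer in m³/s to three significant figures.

4.77 m³/s

w_2 = (12.1 − 0.0)/2 = 6.05 m; q_2 = 0.42 × 0.89 × 6.05 = 2.261 m³/s
w_3 = (13.5 − 5.9)/2 = 3.8 m; q_3 = 0.44 × 0.83 × 3.8 = 1.388 m³/s
w_4 = (15.0 − 12.1)/2 = 1.45 m; q_4 = 0.46 × 0.98 × 1.45 = 0.6537 m³/s
w_5 = (17.1 − 13.5)/2 = 1.8 m; q_5 = 0.41 × 0.63 × 1.8 = 0.4649 m³/s
Stations 1, 6 contribute zero (depth or velocity is 0).
Q = Σ qᵢ = 4.768 m³/s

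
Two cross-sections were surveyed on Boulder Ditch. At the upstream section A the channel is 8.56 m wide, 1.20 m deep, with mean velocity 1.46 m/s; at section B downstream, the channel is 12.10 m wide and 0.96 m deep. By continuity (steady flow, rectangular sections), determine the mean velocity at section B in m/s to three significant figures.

Q = A₁V₁ = (8.56×1.20) × 1.46 = 15.00 m³/s
A₂ = 12.10 × 0.96 = 11.62 m²
V₂ = Q/A₂ = 15.00/11.62 = 1.291 m/s

1.29 m/s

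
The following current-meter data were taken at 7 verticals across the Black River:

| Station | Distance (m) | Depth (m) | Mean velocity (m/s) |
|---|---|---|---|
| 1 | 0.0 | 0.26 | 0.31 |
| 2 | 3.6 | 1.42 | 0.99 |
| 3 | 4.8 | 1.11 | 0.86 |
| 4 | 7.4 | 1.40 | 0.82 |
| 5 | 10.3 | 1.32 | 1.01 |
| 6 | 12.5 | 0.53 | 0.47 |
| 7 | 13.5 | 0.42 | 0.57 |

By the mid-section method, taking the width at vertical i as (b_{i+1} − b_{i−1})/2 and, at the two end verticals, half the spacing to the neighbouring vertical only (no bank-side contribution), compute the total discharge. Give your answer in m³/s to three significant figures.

w_1 = (3.6 − 0.0)/2 = 1.8 m; q_1 = 0.31 × 0.26 × 1.8 = 0.1451 m³/s
w_2 = (4.8 − 0.0)/2 = 2.4 m; q_2 = 0.99 × 1.42 × 2.4 = 3.374 m³/s
w_3 = (7.4 − 3.6)/2 = 1.9 m; q_3 = 0.86 × 1.11 × 1.9 = 1.814 m³/s
w_4 = (10.3 − 4.8)/2 = 2.75 m; q_4 = 0.82 × 1.40 × 2.75 = 3.157 m³/s
w_5 = (12.5 − 7.4)/2 = 2.55 m; q_5 = 1.01 × 1.32 × 2.55 = 3.400 m³/s
w_6 = (13.5 − 10.3)/2 = 1.6 m; q_6 = 0.47 × 0.53 × 1.6 = 0.3986 m³/s
w_7 = (13.5 − 12.5)/2 = 0.5 m; q_7 = 0.57 × 0.42 × 0.5 = 0.1197 m³/s
Q = Σ qᵢ = 12.41 m³/s

12.4 m³/s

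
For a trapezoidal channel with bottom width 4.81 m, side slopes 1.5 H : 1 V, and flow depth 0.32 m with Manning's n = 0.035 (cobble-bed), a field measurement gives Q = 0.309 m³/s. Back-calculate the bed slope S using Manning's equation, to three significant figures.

0.000219

A = (b + z·y)·y = (4.81 + 1.5×0.32)×0.32 = 1.693 m²
P = b + 2y√(1+z²) = 4.81 + 2×0.32×√(1+1.5²) = 5.964 m
R = A/P = 1.693/5.964 = 0.2838 m
S = (Q·n / (1·A·R^(2/3)))² = (0.309×0.035 / (1×1.693×0.4319))² = 0.0002188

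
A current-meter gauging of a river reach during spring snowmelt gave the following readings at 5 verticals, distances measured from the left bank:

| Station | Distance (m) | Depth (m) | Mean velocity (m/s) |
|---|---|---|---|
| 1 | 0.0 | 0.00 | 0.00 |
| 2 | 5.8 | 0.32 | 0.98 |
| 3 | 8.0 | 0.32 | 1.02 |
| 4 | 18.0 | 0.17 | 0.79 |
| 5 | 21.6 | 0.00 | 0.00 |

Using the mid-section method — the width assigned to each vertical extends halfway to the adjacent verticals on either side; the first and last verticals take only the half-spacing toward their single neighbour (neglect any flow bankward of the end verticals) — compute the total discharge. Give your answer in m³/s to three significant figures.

4.16 m³/s

w_2 = (8.0 − 0.0)/2 = 4 m; q_2 = 0.98 × 0.32 × 4 = 1.254 m³/s
w_3 = (18.0 − 5.8)/2 = 6.1 m; q_3 = 1.02 × 0.32 × 6.1 = 1.991 m³/s
w_4 = (21.6 − 8.0)/2 = 6.8 m; q_4 = 0.79 × 0.17 × 6.8 = 0.9132 m³/s
Stations 1, 5 contribute zero (depth or velocity is 0).
Q = Σ qᵢ = 4.159 m³/s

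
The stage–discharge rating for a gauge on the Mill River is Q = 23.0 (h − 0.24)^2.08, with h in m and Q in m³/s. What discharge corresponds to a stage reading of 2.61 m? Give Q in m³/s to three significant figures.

Q = 23.0 × (2.61 − 0.24)^2.08 = 23.0 × 2.37^2.08 = 138.4 m³/s

138 m³/s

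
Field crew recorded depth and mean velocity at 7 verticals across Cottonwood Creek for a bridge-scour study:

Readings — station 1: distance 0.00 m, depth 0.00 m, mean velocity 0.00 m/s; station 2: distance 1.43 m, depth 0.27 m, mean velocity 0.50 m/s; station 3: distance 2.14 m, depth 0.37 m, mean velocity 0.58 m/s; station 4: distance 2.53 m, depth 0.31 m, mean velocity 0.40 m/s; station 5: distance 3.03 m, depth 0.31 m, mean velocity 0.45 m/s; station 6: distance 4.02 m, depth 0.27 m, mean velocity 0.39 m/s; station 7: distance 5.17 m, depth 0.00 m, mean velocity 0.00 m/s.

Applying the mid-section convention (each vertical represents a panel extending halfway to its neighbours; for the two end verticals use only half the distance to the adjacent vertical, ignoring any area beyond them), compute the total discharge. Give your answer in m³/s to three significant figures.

w_2 = (2.14 − 0.00)/2 = 1.07 m; q_2 = 0.50 × 0.27 × 1.07 = 0.1445 m³/s
w_3 = (2.53 − 1.43)/2 = 0.55 m; q_3 = 0.58 × 0.37 × 0.55 = 0.1180 m³/s
w_4 = (3.03 − 2.14)/2 = 0.445 m; q_4 = 0.40 × 0.31 × 0.445 = 0.05518 m³/s
w_5 = (4.02 − 2.53)/2 = 0.745 m; q_5 = 0.45 × 0.31 × 0.745 = 0.1039 m³/s
w_6 = (5.17 − 3.03)/2 = 1.07 m; q_6 = 0.39 × 0.27 × 1.07 = 0.1127 m³/s
Stations 1, 7 contribute zero (depth or velocity is 0).
Q = Σ qᵢ = 0.5343 m³/s

0.534 m³/s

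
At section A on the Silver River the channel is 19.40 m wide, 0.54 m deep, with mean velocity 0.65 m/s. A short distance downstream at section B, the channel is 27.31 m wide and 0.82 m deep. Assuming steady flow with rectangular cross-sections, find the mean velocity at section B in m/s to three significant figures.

0.304 m/s

Q = A₁V₁ = (19.40×0.54) × 0.65 = 6.809 m³/s
A₂ = 27.31 × 0.82 = 22.39 m²
V₂ = Q/A₂ = 6.809/22.39 = 0.3041 m/s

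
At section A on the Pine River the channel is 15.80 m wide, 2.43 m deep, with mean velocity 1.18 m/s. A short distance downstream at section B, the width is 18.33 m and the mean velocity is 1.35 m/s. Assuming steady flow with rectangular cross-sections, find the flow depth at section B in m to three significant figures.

Q = A₁V₁ = (15.80×2.43) × 1.18 = 45.30 m³/s
d₂ = Q/(b₂ V₂) = 45.30/(18.33×1.35) = 1.831 m

1.83 m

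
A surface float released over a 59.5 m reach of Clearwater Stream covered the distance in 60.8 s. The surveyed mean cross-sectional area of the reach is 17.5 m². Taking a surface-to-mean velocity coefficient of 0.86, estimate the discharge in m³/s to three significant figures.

14.7 m³/s

v_surface = L / t̄ = 59.5 / 60.8 = 0.9786 m/s
v_mean = 0.86 × 0.9786 = 0.8416 m/s
Q = A × v_mean = 17.5 × 0.8416 = 14.73 m³/s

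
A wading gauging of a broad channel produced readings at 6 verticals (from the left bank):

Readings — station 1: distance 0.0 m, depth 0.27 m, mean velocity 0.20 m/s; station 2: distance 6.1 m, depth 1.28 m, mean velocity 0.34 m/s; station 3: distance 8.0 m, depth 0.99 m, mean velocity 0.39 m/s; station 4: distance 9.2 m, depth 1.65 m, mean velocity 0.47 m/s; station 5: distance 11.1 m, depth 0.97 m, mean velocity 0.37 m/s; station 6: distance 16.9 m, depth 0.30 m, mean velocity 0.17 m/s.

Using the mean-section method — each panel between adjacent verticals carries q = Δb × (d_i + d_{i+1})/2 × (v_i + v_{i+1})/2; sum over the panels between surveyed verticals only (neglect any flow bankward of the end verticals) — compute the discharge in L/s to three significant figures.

4780 L/s

Panel 1-2: Δb = 6.1 m, d̄ = (0.27+1.28)/2 = 0.775, v̄ = (0.20+0.34)/2 = 0.27 → q = 6.1×0.775×0.27 = 1.276 m³/s
Panel 2-3: Δb = 1.9 m, d̄ = (1.28+0.99)/2 = 1.135, v̄ = (0.34+0.39)/2 = 0.365 → q = 1.9×1.135×0.365 = 0.7871 m³/s
Panel 3-4: Δb = 1.2 m, d̄ = (0.99+1.65)/2 = 1.32, v̄ = (0.39+0.47)/2 = 0.43 → q = 1.2×1.32×0.43 = 0.6811 m³/s
Panel 4-5: Δb = 1.9 m, d̄ = (1.65+0.97)/2 = 1.31, v̄ = (0.47+0.37)/2 = 0.42 → q = 1.9×1.31×0.42 = 1.045 m³/s
Panel 5-6: Δb = 5.8 m, d̄ = (0.97+0.30)/2 = 0.635, v̄ = (0.37+0.17)/2 = 0.27 → q = 5.8×0.635×0.27 = 0.9944 m³/s
Q = Σ q = 4.784 m³/s
= 4.784 × 1000 = 4784 L/s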